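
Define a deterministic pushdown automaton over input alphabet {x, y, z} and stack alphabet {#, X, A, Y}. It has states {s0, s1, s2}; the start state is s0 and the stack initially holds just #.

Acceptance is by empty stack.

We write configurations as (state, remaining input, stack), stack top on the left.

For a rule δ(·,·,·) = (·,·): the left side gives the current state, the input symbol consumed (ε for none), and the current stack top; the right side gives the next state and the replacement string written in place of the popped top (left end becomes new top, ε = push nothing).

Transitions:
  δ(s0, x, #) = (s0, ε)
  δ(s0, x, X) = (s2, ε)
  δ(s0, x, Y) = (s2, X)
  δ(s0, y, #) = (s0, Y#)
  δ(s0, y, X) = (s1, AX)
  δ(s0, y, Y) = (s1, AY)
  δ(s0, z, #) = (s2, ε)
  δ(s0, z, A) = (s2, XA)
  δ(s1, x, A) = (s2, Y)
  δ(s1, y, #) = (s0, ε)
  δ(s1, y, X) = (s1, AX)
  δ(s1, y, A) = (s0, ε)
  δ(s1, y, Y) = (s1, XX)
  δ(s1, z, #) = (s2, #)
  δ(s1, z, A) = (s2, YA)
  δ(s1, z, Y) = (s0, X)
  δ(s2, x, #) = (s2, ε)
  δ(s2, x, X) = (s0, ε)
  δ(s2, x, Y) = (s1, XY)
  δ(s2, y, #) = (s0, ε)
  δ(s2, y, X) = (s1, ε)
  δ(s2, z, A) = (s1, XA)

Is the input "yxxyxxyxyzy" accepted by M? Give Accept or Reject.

Accept

(s0, yxxyxxyxyzy, #)
  read y, top #: go to s0, push Y# → (s0, xxyxxyxyzy, Y#)
  read x, top Y: go to s2, push X → (s2, xyxxyxyzy, X#)
  read x, top X: go to s0, push ε → (s0, yxxyxyzy, #)
  read y, top #: go to s0, push Y# → (s0, xxyxyzy, Y#)
  read x, top Y: go to s2, push X → (s2, xyxyzy, X#)
  read x, top X: go to s0, push ε → (s0, yxyzy, #)
  read y, top #: go to s0, push Y# → (s0, xyzy, Y#)
  read x, top Y: go to s2, push X → (s2, yzy, X#)
  read y, top X: go to s1, push ε → (s1, zy, #)
  read z, top #: go to s2, push # → (s2, y, #)
  read y, top #: go to s0, push ε → (s0, ε, ε)
All input consumed and the stack is empty.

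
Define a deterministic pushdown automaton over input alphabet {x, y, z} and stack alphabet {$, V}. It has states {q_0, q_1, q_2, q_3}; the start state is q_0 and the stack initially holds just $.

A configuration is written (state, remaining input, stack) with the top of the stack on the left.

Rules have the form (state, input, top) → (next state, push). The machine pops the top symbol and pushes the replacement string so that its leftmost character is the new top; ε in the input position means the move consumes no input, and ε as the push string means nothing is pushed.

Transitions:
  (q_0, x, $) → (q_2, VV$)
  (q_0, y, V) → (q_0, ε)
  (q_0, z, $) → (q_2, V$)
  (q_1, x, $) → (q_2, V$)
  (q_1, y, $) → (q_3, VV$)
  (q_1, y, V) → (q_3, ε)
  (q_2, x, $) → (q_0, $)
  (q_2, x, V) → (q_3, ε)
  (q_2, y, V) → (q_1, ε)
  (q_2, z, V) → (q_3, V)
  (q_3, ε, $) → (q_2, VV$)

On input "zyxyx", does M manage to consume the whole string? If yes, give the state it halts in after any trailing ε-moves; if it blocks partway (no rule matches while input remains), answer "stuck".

(q_0, zyxyx, $) ⊢ (q_2, yxyx, V$) ⊢ (q_1, xyx, $) ⊢ (q_2, yx, V$) ⊢ (q_1, x, $) ⊢ (q_2, ε, V$)
All input consumed; M is in state q_2.

q_2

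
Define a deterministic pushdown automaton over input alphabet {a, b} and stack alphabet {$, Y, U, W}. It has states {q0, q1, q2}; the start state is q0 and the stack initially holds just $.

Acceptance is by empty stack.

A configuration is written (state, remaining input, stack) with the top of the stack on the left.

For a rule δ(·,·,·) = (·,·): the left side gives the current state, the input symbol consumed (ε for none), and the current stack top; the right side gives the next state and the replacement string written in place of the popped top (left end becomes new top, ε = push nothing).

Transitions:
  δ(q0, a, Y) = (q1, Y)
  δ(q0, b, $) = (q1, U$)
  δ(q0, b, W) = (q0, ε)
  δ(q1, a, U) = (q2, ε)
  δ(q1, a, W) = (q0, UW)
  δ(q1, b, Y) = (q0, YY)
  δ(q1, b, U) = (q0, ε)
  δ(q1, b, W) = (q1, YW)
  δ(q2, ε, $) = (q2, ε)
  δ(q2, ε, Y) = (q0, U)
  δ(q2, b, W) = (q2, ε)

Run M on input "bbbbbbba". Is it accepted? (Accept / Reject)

(q0, bbbbbbba, $) ⊢ (q1, bbbbbba, U$) ⊢ (q0, bbbbba, $) ⊢ (q1, bbbba, U$) ⊢ (q0, bbba, $) ⊢ (q1, bba, U$) ⊢ (q0, ba, $) ⊢ (q1, a, U$) ⊢ (q2, ε, $) ⊢ (q2, ε, ε)
All input consumed and the stack is empty.

Accept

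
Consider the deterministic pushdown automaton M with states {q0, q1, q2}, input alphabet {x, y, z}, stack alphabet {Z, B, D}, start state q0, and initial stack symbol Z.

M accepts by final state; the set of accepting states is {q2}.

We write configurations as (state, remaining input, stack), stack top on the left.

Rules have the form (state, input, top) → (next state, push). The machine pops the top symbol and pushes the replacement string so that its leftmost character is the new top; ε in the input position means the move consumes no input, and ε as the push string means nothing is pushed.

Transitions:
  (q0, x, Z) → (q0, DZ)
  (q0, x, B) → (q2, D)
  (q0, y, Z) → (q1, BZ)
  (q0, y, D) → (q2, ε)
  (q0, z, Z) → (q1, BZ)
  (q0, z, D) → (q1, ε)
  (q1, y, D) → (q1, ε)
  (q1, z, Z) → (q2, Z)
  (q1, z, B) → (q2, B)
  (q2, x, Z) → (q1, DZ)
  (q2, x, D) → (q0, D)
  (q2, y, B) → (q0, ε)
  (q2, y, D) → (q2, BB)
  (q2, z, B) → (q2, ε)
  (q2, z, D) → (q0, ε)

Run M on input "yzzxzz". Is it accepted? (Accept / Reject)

Reject

(q0, yzzxzz, Z) ⊢ (q1, zzxzz, BZ) ⊢ (q2, zxzz, BZ) ⊢ (q2, xzz, Z) ⊢ (q1, zz, DZ)
No transition applies at (q1, zz, DZ); input not fully consumed.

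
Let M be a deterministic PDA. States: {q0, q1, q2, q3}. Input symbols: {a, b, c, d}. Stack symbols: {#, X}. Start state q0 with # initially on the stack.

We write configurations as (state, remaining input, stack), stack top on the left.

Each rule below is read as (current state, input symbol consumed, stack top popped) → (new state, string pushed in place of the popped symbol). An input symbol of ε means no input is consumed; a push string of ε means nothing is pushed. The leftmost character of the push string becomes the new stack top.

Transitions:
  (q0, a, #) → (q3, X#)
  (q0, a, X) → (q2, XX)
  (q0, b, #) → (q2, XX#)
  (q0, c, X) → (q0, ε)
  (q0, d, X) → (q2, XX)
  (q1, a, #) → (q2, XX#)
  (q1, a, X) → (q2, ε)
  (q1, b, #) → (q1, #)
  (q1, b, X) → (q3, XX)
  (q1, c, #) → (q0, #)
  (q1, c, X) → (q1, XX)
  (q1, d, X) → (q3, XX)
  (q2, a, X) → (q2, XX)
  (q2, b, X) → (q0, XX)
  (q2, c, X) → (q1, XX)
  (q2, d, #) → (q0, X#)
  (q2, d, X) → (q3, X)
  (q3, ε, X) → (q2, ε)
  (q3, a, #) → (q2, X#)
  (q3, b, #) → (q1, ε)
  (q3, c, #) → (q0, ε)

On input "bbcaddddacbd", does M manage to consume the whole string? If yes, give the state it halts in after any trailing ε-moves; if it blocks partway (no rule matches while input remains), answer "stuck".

(q0, bbcaddddacbd, #)
  read b, top #: go to q2, push XX# → (q2, bcaddddacbd, XX#)
  read b, top X: go to q0, push XX → (q0, caddddacbd, XXX#)
  read c, top X: go to q0, push ε → (q0, addddacbd, XX#)
  read a, top X: go to q2, push XX → (q2, ddddacbd, XXX#)
  read d, top X: go to q3, push X → (q3, dddacbd, XXX#)
  ε-move, top X: go to q2, push ε → (q2, dddacbd, XX#)
  read d, top X: go to q3, push X → (q3, ddacbd, XX#)
  ε-move, top X: go to q2, push ε → (q2, ddacbd, X#)
  read d, top X: go to q3, push X → (q3, dacbd, X#)
  ε-move, top X: go to q2, push ε → (q2, dacbd, #)
  read d, top #: go to q0, push X# → (q0, acbd, X#)
  read a, top X: go to q2, push XX → (q2, cbd, XX#)
  read c, top X: go to q1, push XX → (q1, bd, XXX#)
  read b, top X: go to q3, push XX → (q3, d, XXXX#)
  ε-move, top X: go to q2, push ε → (q2, d, XXX#)
  read d, top X: go to q3, push X → (q3, ε, XXX#)
  ε-move, top X: go to q2, push ε → (q2, ε, XX#)
All input consumed; M is in state q2.

q2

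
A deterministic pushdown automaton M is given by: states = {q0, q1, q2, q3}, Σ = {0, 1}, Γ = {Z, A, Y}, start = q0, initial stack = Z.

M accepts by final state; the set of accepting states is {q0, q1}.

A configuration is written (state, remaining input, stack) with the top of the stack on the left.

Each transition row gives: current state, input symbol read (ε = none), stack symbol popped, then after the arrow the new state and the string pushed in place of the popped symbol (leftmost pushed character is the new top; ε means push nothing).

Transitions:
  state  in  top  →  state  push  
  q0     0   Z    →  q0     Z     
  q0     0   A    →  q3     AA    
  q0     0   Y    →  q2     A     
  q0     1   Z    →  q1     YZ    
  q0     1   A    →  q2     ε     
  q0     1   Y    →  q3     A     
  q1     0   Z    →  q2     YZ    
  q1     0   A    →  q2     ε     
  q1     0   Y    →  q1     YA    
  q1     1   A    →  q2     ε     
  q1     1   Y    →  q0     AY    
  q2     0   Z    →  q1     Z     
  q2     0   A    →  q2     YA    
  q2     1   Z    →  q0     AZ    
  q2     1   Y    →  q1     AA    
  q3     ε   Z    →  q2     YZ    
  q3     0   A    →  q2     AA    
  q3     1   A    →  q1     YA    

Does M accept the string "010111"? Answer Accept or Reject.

Accept

(q0, 010111, Z)
  read 0, top Z: go to q0, push Z → (q0, 10111, Z)
  read 1, top Z: go to q1, push YZ → (q1, 0111, YZ)
  read 0, top Y: go to q1, push YA → (q1, 111, YAZ)
  read 1, top Y: go to q0, push AY → (q0, 11, AYAZ)
  read 1, top A: go to q2, push ε → (q2, 1, YAZ)
  read 1, top Y: go to q1, push AA → (q1, ε, AAAZ)
All input consumed; state q1 ∈ F.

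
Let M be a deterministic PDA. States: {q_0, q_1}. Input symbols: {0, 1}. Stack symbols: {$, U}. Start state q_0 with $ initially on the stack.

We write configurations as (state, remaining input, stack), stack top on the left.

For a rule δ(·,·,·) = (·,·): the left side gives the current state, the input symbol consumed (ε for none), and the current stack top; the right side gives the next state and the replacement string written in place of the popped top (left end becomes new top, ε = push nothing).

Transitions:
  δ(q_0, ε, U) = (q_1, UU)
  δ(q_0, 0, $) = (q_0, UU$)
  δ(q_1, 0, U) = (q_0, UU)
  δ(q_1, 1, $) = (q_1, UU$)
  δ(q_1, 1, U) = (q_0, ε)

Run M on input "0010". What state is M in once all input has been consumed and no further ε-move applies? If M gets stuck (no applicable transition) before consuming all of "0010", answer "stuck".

(q_0, 0010, $)
  read 0, top $: go to q_0, push UU$ → (q_0, 010, UU$)
  ε-move, top U: go to q_1, push UU → (q_1, 010, UUU$)
  read 0, top U: go to q_0, push UU → (q_0, 10, UUUU$)
  ε-move, top U: go to q_1, push UU → (q_1, 10, UUUUU$)
  read 1, top U: go to q_0, push ε → (q_0, 0, UUUU$)
  ε-move, top U: go to q_1, push UU → (q_1, 0, UUUUU$)
  read 0, top U: go to q_0, push UU → (q_0, ε, UUUUUU$)
  ε-move, top U: go to q_1, push UU → (q_1, ε, UUUUUUU$)
All input consumed; M is in state q_1.

q_1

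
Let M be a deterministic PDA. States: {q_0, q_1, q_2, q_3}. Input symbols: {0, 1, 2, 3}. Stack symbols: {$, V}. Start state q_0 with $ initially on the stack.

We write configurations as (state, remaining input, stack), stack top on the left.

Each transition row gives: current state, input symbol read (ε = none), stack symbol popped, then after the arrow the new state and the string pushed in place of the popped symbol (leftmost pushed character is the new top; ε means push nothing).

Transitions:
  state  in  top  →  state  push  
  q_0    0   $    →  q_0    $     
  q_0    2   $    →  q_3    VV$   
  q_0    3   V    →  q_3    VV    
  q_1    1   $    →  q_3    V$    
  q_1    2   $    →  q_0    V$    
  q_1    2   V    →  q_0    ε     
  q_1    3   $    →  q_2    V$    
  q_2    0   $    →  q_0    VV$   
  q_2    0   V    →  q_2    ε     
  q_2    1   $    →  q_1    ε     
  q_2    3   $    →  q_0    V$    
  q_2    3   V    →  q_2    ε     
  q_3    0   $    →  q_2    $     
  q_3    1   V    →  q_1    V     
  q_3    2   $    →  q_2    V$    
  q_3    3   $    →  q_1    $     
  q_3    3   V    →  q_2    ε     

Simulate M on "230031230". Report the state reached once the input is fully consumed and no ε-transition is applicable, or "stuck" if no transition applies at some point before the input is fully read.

(q_0, 230031230, $)
  read 2, top $: go to q_3, push VV$ → (q_3, 30031230, VV$)
  read 3, top V: go to q_2, push ε → (q_2, 0031230, V$)
  read 0, top V: go to q_2, push ε → (q_2, 031230, $)
  read 0, top $: go to q_0, push VV$ → (q_0, 31230, VV$)
  read 3, top V: go to q_3, push VV → (q_3, 1230, VVV$)
  read 1, top V: go to q_1, push V → (q_1, 230, VVV$)
  read 2, top V: go to q_0, push ε → (q_0, 30, VV$)
  read 3, top V: go to q_3, push VV → (q_3, 0, VVV$)
No transition for (q_3, 0, top V); M blocks with input 0 remaining.

stuck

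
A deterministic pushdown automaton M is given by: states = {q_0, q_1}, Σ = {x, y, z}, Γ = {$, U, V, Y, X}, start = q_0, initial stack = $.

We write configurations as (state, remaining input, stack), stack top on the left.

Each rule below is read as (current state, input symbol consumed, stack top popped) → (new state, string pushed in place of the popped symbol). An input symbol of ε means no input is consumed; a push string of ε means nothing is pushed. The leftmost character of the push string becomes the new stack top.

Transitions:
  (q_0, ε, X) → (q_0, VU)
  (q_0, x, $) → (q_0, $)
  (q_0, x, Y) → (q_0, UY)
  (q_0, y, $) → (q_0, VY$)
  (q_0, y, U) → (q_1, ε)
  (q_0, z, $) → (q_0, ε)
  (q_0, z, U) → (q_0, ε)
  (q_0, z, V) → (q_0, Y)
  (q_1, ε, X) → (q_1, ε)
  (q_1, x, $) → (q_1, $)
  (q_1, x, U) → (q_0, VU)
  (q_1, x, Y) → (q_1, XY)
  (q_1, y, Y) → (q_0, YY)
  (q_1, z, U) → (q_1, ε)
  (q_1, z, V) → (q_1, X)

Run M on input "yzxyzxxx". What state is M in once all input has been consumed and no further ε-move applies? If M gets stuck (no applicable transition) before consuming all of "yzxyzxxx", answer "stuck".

(q_0, yzxyzxxx, $) ⊢ (q_0, zxyzxxx, VY$) ⊢ (q_0, xyzxxx, YY$) ⊢ (q_0, yzxxx, UYY$) ⊢ (q_1, zxxx, YY$)
No transition for (q_1, z, top Y); M blocks with input zxxx remaining.

stuck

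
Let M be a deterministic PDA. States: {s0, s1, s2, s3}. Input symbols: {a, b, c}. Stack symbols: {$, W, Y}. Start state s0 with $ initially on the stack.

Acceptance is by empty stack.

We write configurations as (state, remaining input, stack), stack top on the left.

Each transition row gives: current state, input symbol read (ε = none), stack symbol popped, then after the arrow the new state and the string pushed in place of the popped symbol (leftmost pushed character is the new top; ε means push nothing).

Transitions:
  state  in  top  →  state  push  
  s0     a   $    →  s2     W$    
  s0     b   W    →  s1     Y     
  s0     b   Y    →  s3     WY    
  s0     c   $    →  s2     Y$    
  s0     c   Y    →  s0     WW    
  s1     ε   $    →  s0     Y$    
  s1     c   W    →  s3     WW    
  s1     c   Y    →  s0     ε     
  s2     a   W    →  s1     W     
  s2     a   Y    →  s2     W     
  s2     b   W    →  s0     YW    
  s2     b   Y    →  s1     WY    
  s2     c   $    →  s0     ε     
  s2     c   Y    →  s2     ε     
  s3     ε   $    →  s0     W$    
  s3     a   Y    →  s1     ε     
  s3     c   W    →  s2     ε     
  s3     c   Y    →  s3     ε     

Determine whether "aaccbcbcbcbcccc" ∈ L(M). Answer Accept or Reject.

(s0, aaccbcbcbcbcccc, $)
  read a, top $: go to s2, push W$ → (s2, accbcbcbcbcccc, W$)
  read a, top W: go to s1, push W → (s1, ccbcbcbcbcccc, W$)
  read c, top W: go to s3, push WW → (s3, cbcbcbcbcccc, WW$)
  read c, top W: go to s2, push ε → (s2, bcbcbcbcccc, W$)
  read b, top W: go to s0, push YW → (s0, cbcbcbcccc, YW$)
  read c, top Y: go to s0, push WW → (s0, bcbcbcccc, WWW$)
  read b, top W: go to s1, push Y → (s1, cbcbcccc, YWW$)
  read c, top Y: go to s0, push ε → (s0, bcbcccc, WW$)
  read b, top W: go to s1, push Y → (s1, cbcccc, YW$)
  read c, top Y: go to s0, push ε → (s0, bcccc, W$)
  read b, top W: go to s1, push Y → (s1, cccc, Y$)
  read c, top Y: go to s0, push ε → (s0, ccc, $)
  read c, top $: go to s2, push Y$ → (s2, cc, Y$)
  read c, top Y: go to s2, push ε → (s2, c, $)
  read c, top $: go to s0, push ε → (s0, ε, ε)
All input consumed and the stack is empty.

Accept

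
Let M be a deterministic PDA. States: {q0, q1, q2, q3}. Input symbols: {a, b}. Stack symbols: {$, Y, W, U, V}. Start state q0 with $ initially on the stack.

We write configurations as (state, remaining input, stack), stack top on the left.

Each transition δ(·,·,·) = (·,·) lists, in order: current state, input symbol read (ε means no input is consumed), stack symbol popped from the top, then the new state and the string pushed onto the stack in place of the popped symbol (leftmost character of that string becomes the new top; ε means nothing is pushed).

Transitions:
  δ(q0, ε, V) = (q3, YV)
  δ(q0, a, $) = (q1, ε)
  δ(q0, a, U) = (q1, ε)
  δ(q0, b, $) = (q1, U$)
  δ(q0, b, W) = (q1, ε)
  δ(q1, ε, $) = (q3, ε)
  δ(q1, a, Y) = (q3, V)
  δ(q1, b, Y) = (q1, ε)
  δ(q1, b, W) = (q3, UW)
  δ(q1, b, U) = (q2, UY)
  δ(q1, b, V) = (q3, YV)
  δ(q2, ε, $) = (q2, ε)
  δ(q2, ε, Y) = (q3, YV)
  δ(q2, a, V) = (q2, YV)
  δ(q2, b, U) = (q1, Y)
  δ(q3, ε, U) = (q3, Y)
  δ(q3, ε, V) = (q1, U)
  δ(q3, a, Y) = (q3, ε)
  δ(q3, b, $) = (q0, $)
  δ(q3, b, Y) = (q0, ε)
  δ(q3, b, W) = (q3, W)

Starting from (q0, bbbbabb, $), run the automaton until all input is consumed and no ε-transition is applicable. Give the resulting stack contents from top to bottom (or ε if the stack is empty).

YY$

(q0, bbbbabb, $) ⊢ (q1, bbbabb, U$) ⊢ (q2, bbabb, UY$) ⊢ (q1, babb, YY$) ⊢ (q1, abb, Y$) ⊢ (q3, bb, V$) ⊢ (q1, bb, U$) ⊢ (q2, b, UY$) ⊢ (q1, ε, YY$)
All input consumed in state q1 with stack YY$.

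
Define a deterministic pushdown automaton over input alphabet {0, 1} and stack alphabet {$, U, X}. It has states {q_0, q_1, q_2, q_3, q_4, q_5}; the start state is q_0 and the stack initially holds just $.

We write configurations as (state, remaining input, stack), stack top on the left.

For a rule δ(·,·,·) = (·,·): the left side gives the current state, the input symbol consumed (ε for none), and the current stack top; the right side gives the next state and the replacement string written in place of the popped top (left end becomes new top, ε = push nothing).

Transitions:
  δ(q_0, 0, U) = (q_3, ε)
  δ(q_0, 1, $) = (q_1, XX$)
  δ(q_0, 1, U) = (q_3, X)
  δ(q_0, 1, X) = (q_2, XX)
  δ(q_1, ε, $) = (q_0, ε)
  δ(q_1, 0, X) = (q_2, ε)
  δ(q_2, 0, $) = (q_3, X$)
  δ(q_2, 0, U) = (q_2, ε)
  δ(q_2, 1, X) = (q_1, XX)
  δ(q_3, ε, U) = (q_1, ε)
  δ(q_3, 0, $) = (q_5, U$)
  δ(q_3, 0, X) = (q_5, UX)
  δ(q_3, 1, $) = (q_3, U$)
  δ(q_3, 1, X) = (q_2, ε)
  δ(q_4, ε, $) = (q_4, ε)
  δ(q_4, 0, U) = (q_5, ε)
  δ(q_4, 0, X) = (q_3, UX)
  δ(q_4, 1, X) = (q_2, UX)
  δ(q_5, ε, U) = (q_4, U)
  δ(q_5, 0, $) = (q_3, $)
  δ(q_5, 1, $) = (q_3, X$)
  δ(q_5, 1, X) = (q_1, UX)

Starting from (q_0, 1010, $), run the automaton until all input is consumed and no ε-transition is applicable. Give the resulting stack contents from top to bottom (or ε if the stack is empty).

X$

(q_0, 1010, $) ⊢ (q_1, 010, XX$) ⊢ (q_2, 10, X$) ⊢ (q_1, 0, XX$) ⊢ (q_2, ε, X$)
All input consumed in state q_2 with stack X$.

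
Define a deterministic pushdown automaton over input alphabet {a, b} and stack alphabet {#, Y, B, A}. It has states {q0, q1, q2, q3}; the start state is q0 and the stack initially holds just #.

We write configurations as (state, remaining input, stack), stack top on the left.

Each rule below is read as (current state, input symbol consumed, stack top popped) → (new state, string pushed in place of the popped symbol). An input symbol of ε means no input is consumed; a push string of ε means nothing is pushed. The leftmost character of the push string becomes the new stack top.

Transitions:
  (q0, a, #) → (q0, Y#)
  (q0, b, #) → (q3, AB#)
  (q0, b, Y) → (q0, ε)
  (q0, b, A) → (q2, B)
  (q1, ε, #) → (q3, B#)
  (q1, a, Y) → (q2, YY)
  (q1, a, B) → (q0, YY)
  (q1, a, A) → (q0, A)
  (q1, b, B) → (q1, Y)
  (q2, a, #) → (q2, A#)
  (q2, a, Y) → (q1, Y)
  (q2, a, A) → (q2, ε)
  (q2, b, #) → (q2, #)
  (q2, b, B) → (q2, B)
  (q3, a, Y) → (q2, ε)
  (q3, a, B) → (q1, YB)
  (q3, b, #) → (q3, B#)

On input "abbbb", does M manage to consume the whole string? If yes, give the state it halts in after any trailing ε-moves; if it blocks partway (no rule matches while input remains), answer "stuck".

(q0, abbbb, #)
  read a, top #: go to q0, push Y# → (q0, bbbb, Y#)
  read b, top Y: go to q0, push ε → (q0, bbb, #)
  read b, top #: go to q3, push AB# → (q3, bb, AB#)
No transition for (q3, b, top A); M blocks with input bb remaining.

stuck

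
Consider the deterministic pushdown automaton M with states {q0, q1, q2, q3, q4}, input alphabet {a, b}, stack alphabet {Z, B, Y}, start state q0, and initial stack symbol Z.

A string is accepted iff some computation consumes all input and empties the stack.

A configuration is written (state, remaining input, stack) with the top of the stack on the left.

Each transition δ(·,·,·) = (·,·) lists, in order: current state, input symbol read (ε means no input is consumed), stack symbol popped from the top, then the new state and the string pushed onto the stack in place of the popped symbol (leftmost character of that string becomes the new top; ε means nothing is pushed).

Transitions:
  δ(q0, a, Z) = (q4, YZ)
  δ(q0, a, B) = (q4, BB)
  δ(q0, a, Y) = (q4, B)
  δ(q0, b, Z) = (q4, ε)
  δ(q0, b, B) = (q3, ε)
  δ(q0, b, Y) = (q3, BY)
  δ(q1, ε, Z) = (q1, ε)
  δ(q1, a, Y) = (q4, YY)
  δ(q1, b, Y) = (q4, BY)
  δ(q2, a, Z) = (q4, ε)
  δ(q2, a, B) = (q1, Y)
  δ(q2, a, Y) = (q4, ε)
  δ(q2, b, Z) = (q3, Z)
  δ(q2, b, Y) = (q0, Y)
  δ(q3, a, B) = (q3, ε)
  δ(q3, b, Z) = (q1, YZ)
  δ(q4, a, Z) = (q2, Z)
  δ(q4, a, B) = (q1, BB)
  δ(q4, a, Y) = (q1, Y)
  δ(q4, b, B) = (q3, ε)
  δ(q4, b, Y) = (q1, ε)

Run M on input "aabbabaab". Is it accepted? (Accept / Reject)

(q0, aabbabaab, Z) ⊢ (q4, abbabaab, YZ) ⊢ (q1, bbabaab, YZ) ⊢ (q4, babaab, BYZ) ⊢ (q3, abaab, YZ)
No transition applies at (q3, abaab, YZ); input not fully consumed.

Reject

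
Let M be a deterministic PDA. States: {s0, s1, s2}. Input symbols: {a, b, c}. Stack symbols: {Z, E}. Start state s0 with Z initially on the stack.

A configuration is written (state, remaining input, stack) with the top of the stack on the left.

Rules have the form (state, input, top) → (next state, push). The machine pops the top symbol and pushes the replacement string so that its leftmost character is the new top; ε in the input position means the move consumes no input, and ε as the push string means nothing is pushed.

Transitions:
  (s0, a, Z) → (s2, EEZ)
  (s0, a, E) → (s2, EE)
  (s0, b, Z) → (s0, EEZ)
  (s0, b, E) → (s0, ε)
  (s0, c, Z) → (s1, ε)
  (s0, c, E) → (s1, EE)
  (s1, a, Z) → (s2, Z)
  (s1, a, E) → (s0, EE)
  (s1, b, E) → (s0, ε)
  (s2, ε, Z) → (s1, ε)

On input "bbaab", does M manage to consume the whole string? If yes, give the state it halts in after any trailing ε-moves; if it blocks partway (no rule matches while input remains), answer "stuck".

stuck

(s0, bbaab, Z)
  read b, top Z: go to s0, push EEZ → (s0, baab, EEZ)
  read b, top E: go to s0, push ε → (s0, aab, EZ)
  read a, top E: go to s2, push EE → (s2, ab, EEZ)
No transition for (s2, a, top E); M blocks with input ab remaining.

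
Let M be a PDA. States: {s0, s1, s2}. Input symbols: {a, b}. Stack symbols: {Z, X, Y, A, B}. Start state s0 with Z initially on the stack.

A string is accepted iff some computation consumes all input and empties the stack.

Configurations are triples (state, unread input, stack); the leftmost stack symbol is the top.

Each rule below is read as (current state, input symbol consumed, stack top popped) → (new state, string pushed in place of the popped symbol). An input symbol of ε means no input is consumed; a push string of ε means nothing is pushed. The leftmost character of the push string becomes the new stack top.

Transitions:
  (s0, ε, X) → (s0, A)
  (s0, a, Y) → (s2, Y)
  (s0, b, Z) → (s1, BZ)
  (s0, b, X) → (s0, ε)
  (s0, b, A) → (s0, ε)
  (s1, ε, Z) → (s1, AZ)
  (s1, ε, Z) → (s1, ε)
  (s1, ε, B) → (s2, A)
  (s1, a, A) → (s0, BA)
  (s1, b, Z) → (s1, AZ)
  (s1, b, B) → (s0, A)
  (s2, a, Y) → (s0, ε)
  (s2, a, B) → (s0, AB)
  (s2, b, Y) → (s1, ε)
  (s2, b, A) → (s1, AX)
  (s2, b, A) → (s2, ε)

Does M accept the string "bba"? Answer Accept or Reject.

No computation consumes all input and empties the stack.

Reject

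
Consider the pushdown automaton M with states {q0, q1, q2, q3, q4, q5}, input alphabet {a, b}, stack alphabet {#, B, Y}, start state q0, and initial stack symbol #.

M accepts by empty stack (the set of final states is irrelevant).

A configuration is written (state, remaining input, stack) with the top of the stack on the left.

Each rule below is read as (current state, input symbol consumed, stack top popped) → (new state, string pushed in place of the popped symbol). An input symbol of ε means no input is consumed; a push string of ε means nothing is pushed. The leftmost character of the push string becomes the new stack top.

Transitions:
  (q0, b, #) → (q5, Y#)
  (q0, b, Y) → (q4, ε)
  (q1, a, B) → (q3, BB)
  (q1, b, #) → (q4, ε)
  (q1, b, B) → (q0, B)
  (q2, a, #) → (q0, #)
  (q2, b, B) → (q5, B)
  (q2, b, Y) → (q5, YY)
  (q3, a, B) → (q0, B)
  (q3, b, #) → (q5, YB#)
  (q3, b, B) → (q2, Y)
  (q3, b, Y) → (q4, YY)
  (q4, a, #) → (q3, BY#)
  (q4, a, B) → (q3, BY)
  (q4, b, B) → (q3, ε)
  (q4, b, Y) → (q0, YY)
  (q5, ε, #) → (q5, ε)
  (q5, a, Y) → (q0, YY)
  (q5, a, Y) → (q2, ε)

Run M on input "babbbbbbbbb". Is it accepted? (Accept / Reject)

No computation consumes all input and empties the stack.

Reject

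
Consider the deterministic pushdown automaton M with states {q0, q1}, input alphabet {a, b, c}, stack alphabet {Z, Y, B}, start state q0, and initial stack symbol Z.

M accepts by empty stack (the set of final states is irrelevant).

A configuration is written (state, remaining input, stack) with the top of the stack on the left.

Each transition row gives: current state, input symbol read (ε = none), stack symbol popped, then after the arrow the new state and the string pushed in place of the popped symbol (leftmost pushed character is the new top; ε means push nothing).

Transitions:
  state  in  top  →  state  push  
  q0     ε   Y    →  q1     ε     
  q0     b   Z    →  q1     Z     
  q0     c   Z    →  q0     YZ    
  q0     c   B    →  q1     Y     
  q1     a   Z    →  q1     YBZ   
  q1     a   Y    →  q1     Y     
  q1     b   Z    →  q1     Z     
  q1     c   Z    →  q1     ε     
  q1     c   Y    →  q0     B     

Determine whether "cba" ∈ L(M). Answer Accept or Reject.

Reject

(q0, cba, Z) ⊢ (q0, ba, YZ) ⊢ (q1, ba, Z) ⊢ (q1, a, Z) ⊢ (q1, ε, YBZ)
All input consumed; stack is YBZ, not empty, and no further ε-move applies.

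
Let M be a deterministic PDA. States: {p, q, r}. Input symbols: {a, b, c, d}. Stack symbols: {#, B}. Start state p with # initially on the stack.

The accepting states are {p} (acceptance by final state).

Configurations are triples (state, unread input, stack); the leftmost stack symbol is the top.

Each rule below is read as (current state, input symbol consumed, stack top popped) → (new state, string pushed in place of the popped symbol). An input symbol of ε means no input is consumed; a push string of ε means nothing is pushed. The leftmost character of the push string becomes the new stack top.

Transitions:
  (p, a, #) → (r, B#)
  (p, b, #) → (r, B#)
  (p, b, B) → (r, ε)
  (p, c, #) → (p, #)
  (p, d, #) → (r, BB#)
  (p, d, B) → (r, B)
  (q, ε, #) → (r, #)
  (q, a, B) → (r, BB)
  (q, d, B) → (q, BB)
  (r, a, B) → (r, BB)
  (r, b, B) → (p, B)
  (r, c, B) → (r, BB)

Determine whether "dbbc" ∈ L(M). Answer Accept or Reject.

Reject

(p, dbbc, #)
  read d, top #: go to r, push BB# → (r, bbc, BB#)
  read b, top B: go to p, push B → (p, bc, BB#)
  read b, top B: go to r, push ε → (r, c, B#)
  read c, top B: go to r, push BB → (r, ε, BB#)
All input consumed; state r ∉ F and no further ε-move applies.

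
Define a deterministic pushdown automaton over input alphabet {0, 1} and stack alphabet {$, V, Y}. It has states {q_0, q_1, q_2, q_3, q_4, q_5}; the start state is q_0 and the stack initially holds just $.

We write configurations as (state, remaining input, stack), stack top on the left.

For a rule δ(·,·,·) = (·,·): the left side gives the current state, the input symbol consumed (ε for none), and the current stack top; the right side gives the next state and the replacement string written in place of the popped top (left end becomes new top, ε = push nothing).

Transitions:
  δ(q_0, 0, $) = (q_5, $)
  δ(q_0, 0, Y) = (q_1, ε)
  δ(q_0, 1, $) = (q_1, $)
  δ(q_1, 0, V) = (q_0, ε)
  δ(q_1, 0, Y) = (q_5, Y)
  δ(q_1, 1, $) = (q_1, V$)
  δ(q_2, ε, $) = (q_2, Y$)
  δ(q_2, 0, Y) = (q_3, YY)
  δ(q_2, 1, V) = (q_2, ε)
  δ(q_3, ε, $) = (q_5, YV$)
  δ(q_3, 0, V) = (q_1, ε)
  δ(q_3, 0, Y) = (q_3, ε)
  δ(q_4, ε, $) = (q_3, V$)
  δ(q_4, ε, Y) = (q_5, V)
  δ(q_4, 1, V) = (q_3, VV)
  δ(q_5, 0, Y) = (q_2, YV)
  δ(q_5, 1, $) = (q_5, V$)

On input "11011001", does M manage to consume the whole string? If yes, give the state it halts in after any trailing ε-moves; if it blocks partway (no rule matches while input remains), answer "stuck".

q_5

(q_0, 11011001, $)
  read 1, top $: go to q_1, push $ → (q_1, 1011001, $)
  read 1, top $: go to q_1, push V$ → (q_1, 011001, V$)
  read 0, top V: go to q_0, push ε → (q_0, 11001, $)
  read 1, top $: go to q_1, push $ → (q_1, 1001, $)
  read 1, top $: go to q_1, push V$ → (q_1, 001, V$)
  read 0, top V: go to q_0, push ε → (q_0, 01, $)
  read 0, top $: go to q_5, push $ → (q_5, 1, $)
  read 1, top $: go to q_5, push V$ → (q_5, ε, V$)
All input consumed; M is in state q_5.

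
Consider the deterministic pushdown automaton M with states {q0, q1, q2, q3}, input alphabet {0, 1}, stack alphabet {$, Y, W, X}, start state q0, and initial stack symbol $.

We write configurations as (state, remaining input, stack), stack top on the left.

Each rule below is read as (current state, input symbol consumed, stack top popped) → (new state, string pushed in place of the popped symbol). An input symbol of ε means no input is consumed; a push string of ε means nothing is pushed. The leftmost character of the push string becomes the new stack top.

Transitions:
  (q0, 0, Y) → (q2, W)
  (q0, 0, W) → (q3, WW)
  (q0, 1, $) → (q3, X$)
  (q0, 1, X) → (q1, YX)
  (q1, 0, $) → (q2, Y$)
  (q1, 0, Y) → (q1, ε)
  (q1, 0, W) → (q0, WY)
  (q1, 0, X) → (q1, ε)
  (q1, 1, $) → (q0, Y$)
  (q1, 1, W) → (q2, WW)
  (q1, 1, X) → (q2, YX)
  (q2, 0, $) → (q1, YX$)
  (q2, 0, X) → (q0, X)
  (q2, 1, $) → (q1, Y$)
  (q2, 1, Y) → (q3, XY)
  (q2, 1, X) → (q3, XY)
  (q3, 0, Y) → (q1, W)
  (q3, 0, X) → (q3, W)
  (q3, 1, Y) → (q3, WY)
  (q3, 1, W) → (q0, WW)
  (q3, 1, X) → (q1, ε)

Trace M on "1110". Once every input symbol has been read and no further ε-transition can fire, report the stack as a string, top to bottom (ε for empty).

W$

(q0, 1110, $)
  read 1, top $: go to q3, push X$ → (q3, 110, X$)
  read 1, top X: go to q1, push ε → (q1, 10, $)
  read 1, top $: go to q0, push Y$ → (q0, 0, Y$)
  read 0, top Y: go to q2, push W → (q2, ε, W$)
All input consumed in state q2 with stack W$.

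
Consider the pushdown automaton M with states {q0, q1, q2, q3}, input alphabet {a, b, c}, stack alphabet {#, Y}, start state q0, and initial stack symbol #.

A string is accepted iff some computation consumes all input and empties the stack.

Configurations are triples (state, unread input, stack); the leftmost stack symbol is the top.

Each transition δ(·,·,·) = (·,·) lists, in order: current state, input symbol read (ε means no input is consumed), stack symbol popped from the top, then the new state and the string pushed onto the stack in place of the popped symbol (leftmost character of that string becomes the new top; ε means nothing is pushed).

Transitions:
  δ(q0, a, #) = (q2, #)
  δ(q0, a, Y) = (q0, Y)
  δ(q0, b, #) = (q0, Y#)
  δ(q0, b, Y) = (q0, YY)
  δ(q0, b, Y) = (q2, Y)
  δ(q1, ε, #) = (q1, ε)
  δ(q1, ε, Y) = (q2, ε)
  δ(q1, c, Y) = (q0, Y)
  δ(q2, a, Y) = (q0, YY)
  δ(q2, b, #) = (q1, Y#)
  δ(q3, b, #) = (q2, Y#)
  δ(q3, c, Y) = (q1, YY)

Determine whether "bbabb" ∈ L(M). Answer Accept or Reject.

No computation consumes all input and empties the stack.

Reject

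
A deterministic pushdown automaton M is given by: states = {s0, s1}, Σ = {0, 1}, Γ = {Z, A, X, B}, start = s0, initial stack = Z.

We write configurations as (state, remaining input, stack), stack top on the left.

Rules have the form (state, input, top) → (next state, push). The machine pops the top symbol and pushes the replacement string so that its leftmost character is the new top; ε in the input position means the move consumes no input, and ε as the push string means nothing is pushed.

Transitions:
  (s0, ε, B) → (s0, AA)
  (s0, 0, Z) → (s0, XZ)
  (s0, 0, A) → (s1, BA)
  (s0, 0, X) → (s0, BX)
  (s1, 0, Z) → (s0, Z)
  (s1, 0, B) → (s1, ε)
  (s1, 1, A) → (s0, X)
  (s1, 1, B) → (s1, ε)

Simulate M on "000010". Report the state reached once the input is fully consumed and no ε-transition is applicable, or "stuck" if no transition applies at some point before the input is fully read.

(s0, 000010, Z)
  read 0, top Z: go to s0, push XZ → (s0, 00010, XZ)
  read 0, top X: go to s0, push BX → (s0, 0010, BXZ)
  ε-move, top B: go to s0, push AA → (s0, 0010, AAXZ)
  read 0, top A: go to s1, push BA → (s1, 010, BAAXZ)
  read 0, top B: go to s1, push ε → (s1, 10, AAXZ)
  read 1, top A: go to s0, push X → (s0, 0, XAXZ)
  read 0, top X: go to s0, push BX → (s0, ε, BXAXZ)
  ε-move, top B: go to s0, push AA → (s0, ε, AAXAXZ)
All input consumed; M is in state s0.

s0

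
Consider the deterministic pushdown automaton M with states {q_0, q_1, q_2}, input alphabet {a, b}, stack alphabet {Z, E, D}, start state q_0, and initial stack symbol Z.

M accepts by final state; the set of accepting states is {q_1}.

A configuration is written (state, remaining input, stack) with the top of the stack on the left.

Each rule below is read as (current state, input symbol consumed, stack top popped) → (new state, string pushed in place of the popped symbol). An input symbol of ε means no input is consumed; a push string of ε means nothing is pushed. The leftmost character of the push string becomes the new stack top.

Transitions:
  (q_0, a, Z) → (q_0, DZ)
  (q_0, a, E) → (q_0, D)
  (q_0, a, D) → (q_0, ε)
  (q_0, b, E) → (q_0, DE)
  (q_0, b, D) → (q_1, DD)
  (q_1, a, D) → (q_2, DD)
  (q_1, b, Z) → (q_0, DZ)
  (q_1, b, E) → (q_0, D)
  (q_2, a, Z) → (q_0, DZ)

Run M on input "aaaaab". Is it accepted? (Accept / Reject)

(q_0, aaaaab, Z)
  read a, top Z: go to q_0, push DZ → (q_0, aaaab, DZ)
  read a, top D: go to q_0, push ε → (q_0, aaab, Z)
  read a, top Z: go to q_0, push DZ → (q_0, aab, DZ)
  read a, top D: go to q_0, push ε → (q_0, ab, Z)
  read a, top Z: go to q_0, push DZ → (q_0, b, DZ)
  read b, top D: go to q_1, push DD → (q_1, ε, DDZ)
All input consumed; state q_1 ∈ F.

Accept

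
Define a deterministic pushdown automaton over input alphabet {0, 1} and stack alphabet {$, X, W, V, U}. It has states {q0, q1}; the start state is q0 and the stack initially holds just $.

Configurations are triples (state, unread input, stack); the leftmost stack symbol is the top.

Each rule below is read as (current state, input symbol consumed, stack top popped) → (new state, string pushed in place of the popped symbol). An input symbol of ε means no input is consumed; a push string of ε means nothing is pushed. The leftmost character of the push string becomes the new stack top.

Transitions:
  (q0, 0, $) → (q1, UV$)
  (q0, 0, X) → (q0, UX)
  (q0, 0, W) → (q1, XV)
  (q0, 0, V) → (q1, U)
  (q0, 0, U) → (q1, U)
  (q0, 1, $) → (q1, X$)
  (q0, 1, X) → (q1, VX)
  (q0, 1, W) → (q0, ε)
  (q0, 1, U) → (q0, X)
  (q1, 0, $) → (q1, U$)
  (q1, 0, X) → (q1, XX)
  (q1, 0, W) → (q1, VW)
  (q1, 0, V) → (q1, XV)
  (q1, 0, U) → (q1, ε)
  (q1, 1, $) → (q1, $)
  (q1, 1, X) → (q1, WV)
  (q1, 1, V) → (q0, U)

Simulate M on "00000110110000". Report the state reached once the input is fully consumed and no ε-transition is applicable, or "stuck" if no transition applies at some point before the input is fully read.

stuck

(q0, 00000110110000, $)
  read 0, top $: go to q1, push UV$ → (q1, 0000110110000, UV$)
  read 0, top U: go to q1, push ε → (q1, 000110110000, V$)
  read 0, top V: go to q1, push XV → (q1, 00110110000, XV$)
  read 0, top X: go to q1, push XX → (q1, 0110110000, XXV$)
  read 0, top X: go to q1, push XX → (q1, 110110000, XXXV$)
  read 1, top X: go to q1, push WV → (q1, 10110000, WVXXV$)
No transition for (q1, 1, top W); M blocks with input 10110000 remaining.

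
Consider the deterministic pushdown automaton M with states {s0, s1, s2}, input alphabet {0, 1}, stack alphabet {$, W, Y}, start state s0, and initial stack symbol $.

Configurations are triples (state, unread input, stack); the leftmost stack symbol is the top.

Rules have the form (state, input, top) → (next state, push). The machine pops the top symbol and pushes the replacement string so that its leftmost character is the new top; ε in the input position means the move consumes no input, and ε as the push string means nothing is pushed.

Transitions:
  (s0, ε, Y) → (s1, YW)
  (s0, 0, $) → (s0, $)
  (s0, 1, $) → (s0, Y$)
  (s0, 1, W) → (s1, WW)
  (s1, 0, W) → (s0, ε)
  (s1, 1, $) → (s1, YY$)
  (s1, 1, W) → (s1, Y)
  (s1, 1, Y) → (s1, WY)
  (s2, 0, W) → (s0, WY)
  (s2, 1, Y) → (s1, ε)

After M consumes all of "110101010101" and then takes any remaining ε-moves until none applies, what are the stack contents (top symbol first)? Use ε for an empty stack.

WYWWWWWW$

(s0, 110101010101, $)
  read 1, top $: go to s0, push Y$ → (s0, 10101010101, Y$)
  ε-move, top Y: go to s1, push YW → (s1, 10101010101, YW$)
  read 1, top Y: go to s1, push WY → (s1, 0101010101, WYW$)
  read 0, top W: go to s0, push ε → (s0, 101010101, YW$)
  ε-move, top Y: go to s1, push YW → (s1, 101010101, YWW$)
  read 1, top Y: go to s1, push WY → (s1, 01010101, WYWW$)
  read 0, top W: go to s0, push ε → (s0, 1010101, YWW$)
  ε-move, top Y: go to s1, push YW → (s1, 1010101, YWWW$)
  read 1, top Y: go to s1, push WY → (s1, 010101, WYWWW$)
  read 0, top W: go to s0, push ε → (s0, 10101, YWWW$)
  ε-move, top Y: go to s1, push YW → (s1, 10101, YWWWW$)
  read 1, top Y: go to s1, push WY → (s1, 0101, WYWWWW$)
  read 0, top W: go to s0, push ε → (s0, 101, YWWWW$)
  ε-move, top Y: go to s1, push YW → (s1, 101, YWWWWW$)
  read 1, top Y: go to s1, push WY → (s1, 01, WYWWWWW$)
  read 0, top W: go to s0, push ε → (s0, 1, YWWWWW$)
  ε-move, top Y: go to s1, push YW → (s1, 1, YWWWWWW$)
  read 1, top Y: go to s1, push WY → (s1, ε, WYWWWWWW$)
All input consumed in state s1 with stack WYWWWWWW$.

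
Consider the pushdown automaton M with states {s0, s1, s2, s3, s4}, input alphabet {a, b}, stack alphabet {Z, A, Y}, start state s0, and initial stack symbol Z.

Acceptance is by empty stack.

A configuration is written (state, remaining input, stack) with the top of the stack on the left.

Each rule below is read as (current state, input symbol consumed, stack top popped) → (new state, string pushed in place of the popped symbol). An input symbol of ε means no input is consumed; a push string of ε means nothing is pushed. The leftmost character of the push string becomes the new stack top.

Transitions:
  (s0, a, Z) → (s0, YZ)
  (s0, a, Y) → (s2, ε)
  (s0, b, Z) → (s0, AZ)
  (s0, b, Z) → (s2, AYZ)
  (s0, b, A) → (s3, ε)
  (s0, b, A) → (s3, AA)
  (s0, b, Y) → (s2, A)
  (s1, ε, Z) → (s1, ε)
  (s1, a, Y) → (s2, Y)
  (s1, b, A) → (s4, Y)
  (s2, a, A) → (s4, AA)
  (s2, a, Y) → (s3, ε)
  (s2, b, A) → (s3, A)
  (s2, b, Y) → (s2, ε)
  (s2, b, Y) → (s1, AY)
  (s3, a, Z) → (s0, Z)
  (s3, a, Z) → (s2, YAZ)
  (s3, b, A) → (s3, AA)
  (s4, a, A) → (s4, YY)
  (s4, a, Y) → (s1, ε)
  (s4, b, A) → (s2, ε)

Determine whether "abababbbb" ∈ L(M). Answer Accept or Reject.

No computation consumes all input and empties the stack.

Reject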